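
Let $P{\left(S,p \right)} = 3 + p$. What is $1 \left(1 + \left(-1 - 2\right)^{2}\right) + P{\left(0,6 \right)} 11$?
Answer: $109$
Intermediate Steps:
$1 \left(1 + \left(-1 - 2\right)^{2}\right) + P{\left(0,6 \right)} 11 = 1 \left(1 + \left(-1 - 2\right)^{2}\right) + \left(3 + 6\right) 11 = 1 \left(1 + \left(-3\right)^{2}\right) + 9 \cdot 11 = 1 \left(1 + 9\right) + 99 = 1 \cdot 10 + 99 = 10 + 99 = 109$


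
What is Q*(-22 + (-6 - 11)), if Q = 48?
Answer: -1872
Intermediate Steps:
Q*(-22 + (-6 - 11)) = 48*(-22 + (-6 - 11)) = 48*(-22 - 17) = 48*(-39) = -1872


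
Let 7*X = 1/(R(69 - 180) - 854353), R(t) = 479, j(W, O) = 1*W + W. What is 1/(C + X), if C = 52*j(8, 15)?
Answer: 5977118/4972962175 ≈ 0.0012019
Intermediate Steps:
j(W, O) = 2*W (j(W, O) = W + W = 2*W)
X = -1/5977118 (X = 1/(7*(479 - 854353)) = (⅐)/(-853874) = (⅐)*(-1/853874) = -1/5977118 ≈ -1.6730e-7)
C = 832 (C = 52*(2*8) = 52*16 = 832)
1/(C + X) = 1/(832 - 1/5977118) = 1/(4972962175/5977118) = 5977118/4972962175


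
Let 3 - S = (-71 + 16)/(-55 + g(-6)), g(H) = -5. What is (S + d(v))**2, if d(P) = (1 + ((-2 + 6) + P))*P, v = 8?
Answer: 1620529/144 ≈ 11254.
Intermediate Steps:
d(P) = P*(5 + P) (d(P) = (1 + (4 + P))*P = (5 + P)*P = P*(5 + P))
S = 25/12 (S = 3 - (-71 + 16)/(-55 - 5) = 3 - (-55)/(-60) = 3 - (-55)*(-1)/60 = 3 - 1*11/12 = 3 - 11/12 = 25/12 ≈ 2.0833)
(S + d(v))**2 = (25/12 + 8*(5 + 8))**2 = (25/12 + 8*13)**2 = (25/12 + 104)**2 = (1273/12)**2 = 1620529/144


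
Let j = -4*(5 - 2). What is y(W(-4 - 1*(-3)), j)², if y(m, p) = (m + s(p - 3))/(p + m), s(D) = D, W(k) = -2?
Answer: 289/196 ≈ 1.4745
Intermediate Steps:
j = -12 (j = -4*3 = -12)
y(m, p) = (-3 + m + p)/(m + p) (y(m, p) = (m + (p - 3))/(p + m) = (m + (-3 + p))/(m + p) = (-3 + m + p)/(m + p))
y(W(-4 - 1*(-3)), j)² = ((-3 - 2 - 12)/(-2 - 12))² = (-17/(-14))² = (-1/14*(-17))² = (17/14)² = 289/196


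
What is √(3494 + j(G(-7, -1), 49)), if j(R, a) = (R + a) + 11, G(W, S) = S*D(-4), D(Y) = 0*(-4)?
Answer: √3554 ≈ 59.615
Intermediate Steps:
D(Y) = 0
G(W, S) = 0 (G(W, S) = S*0 = 0)
j(R, a) = 11 + R + a
√(3494 + j(G(-7, -1), 49)) = √(3494 + (11 + 0 + 49)) = √(3494 + 60) = √3554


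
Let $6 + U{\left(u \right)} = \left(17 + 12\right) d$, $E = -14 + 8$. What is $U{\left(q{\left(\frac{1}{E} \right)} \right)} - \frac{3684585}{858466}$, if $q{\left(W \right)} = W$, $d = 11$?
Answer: $\frac{265015273}{858466} \approx 308.71$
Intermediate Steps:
$E = -6$
$U{\left(u \right)} = 313$ ($U{\left(u \right)} = -6 + \left(17 + 12\right) 11 = -6 + 29 \cdot 11 = -6 + 319 = 313$)
$U{\left(q{\left(\frac{1}{E} \right)} \right)} - \frac{3684585}{858466} = 313 - \frac{3684585}{858466} = \frac{265015273}{858466}$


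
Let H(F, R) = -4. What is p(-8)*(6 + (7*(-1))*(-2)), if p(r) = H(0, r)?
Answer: -80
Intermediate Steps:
p(r) = -4
p(-8)*(6 + (7*(-1))*(-2)) = -4*(6 + (7*(-1))*(-2)) = -4*(6 - 7*(-2)) = -4*(6 + 14) = -4*20 = -80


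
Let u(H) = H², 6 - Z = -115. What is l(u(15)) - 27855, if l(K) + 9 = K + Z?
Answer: -27518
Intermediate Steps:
Z = 121 (Z = 6 - 1*(-115) = 6 + 115 = 121)
l(K) = 112 + K (l(K) = -9 + (K + 121) = -9 + (121 + K) = 112 + K)
l(u(15)) - 27855 = (112 + 15²) - 27855 = (112 + 225) - 27855 = 337 - 27855 = -27518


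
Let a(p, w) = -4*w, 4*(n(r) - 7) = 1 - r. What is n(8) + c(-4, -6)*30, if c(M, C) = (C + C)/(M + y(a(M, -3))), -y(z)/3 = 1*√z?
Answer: -957/92 + 540*√3/23 ≈ 30.263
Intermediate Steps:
n(r) = 29/4 - r/4 (n(r) = 7 + (1 - r)/4 = 7 + (¼ - r/4) = 29/4 - r/4)
y(z) = -3*√z
c(M, C) = 2*C/(M - 6*√3) (c(M, C) = (C + C)/(M - 3*2*√3) = (2*C)/(M - 6*√3) = 2*C/(M - 6*√3))
n(8) + c(-4, -6)*30 = (29/4 - ¼*8) + (2*(-6)/(-4 - 6*√3))*30 = (29/4 - 2) - 12/(-4 - 6*√3)*30 = 21/4 - 360/(-4 - 6*√3)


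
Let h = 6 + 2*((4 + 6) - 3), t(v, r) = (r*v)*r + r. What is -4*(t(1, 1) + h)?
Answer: -88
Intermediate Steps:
t(v, r) = r + v*r² (t(v, r) = v*r² + r = r + v*r²)
h = 20 (h = 6 + 2*(10 - 3) = 6 + 2*7 = 6 + 14 = 20)
-4*(t(1, 1) + h) = -4*(1*(1 + 1*1) + 20) = -4*(1*(1 + 1) + 20) = -4*(1*2 + 20) = -4*(2 + 20) = -4*22 = -88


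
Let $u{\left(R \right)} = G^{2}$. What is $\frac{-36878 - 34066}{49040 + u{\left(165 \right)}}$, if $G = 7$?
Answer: $- \frac{23648}{16363} \approx -1.4452$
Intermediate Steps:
$u{\left(R \right)} = 49$ ($u{\left(R \right)} = 7^{2} = 49$)
$\frac{-36878 - 34066}{49040 + u{\left(165 \right)}} = \frac{-36878 - 34066}{49040 + 49} = - \frac{70944}{49089} = \left(-70944\right) \frac{1}{49089} = - \frac{23648}{16363}$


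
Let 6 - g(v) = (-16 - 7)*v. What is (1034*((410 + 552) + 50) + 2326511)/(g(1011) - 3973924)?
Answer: -3372919/3950665 ≈ -0.85376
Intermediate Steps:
g(v) = 6 + 23*v (g(v) = 6 - (-16 - 7)*v = 6 - (-23)*v = 6 + 23*v)
(1034*((410 + 552) + 50) + 2326511)/(g(1011) - 3973924) = (1034*((410 + 552) + 50) + 2326511)/((6 + 23*1011) - 3973924) = (1034*(962 + 50) + 2326511)/((6 + 23253) - 3973924) = (1034*1012 + 2326511)/(23259 - 3973924) = (1046408 + 2326511)/(-3950665) = 3372919*(-1/3950665) = -3372919/3950665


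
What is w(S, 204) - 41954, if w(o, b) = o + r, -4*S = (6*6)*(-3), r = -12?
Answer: -41939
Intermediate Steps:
S = 27 (S = -6*6*(-3)/4 = -9*(-3) = -¼*(-108) = 27)
w(o, b) = -12 + o (w(o, b) = o - 12 = -12 + o)
w(S, 204) - 41954 = (-12 + 27) - 41954 = 15 - 41954 = -41939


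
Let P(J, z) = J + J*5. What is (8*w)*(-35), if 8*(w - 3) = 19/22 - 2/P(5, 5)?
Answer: -57281/66 ≈ -867.89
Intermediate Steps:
P(J, z) = 6*J (P(J, z) = J + 5*J = 6*J)
w = 8183/2640 (w = 3 + (19/22 - 2/(6*5))/8 = 3 + (19*(1/22) - 2/30)/8 = 3 + (19/22 - 2*1/30)/8 = 3 + (19/22 - 1/15)/8 = 3 + (1/8)*(263/330) = 3 + 263/2640 = 8183/2640 ≈ 3.0996)
(8*w)*(-35) = (8*(8183/2640))*(-35) = (8183/330)*(-35) = -57281/66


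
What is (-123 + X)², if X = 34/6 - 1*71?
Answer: 319225/9 ≈ 35469.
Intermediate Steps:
X = -196/3 (X = 34*(⅙) - 71 = 17/3 - 71 = -196/3 ≈ -65.333)
(-123 + X)² = (-123 - 196/3)² = (-565/3)² = 319225/9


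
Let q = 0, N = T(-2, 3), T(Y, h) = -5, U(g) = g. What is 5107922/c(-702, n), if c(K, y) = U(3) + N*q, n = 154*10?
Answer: 5107922/3 ≈ 1.7026e+6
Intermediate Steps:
N = -5
n = 1540
c(K, y) = 3 (c(K, y) = 3 - 5*0 = 3 + 0 = 3)
5107922/c(-702, n) = 5107922/3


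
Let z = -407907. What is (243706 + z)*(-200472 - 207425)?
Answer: 66977095297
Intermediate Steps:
(243706 + z)*(-200472 - 207425) = (243706 - 407907)*(-200472 - 207425) = -164201*(-407897) = 66977095297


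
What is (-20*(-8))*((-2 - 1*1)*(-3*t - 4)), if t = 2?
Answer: 4800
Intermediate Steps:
(-20*(-8))*((-2 - 1*1)*(-3*t - 4)) = (-20*(-8))*((-2 - 1*1)*(-3*2 - 4)) = 160*((-2 - 1)*(-6 - 4)) = 160*(-3*(-10)) = 160*30 = 4800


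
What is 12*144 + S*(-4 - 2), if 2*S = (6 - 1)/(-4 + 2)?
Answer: 3471/2 ≈ 1735.5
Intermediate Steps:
S = -5/4 (S = ((6 - 1)/(-4 + 2))/2 = (5/(-2))/2 = (5*(-½))/2 = (½)*(-5/2) = -5/4 ≈ -1.2500)
12*144 + S*(-4 - 2) = 12*144 - 5*(-4 - 2)/4 = 1728 - 5/4*(-6) = 1728 + 15/2 = 3471/2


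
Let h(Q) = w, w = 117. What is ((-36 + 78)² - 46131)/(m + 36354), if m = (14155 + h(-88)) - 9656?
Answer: -44367/40970 ≈ -1.0829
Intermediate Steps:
h(Q) = 117
m = 4616 (m = (14155 + 117) - 9656 = 14272 - 9656 = 4616)
((-36 + 78)² - 46131)/(m + 36354) = ((-36 + 78)² - 46131)/(4616 + 36354) = (42² - 46131)/40970 = (1764 - 46131)*(1/40970) = -44367*1/40970 = -44367/40970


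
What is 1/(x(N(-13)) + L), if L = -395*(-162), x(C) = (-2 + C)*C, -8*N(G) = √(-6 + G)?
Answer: -64*I/(-4095341*I + 16*√19) ≈ 1.5628e-5 - 2.6613e-10*I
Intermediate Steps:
N(G) = -√(-6 + G)/8
x(C) = C*(-2 + C)
L = 63990
1/(x(N(-13)) + L) = 1/((-√(-6 - 13)/8)*(-2 - √(-6 - 13)/8) + 63990) = 1/((-I*√19/8)*(-2 - I*√19/8) + 63990) = 1/(-I*√19*(-2 - I*√19/8)/8 + 63990) = 1/(63990 - I*√19*(-2 - I*√19/8)/8)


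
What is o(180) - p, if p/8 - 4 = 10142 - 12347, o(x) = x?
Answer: 17788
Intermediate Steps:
p = -17608 (p = 32 + 8*(10142 - 12347) = 32 + 8*(-2205) = 32 - 17640 = -17608)
o(180) - p = 180 - 1*(-17608) = 180 + 17608 = 17788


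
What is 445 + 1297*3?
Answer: 4336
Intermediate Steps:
445 + 1297*3 = 445 + 3891 = 4336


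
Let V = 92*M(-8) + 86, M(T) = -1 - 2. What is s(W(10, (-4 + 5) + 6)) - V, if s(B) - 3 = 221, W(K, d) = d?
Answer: 414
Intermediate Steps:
M(T) = -3
s(B) = 224 (s(B) = 3 + 221 = 224)
V = -190 (V = 92*(-3) + 86 = -276 + 86 = -190)
s(W(10, (-4 + 5) + 6)) - V = 224 - 1*(-190) = 224 + 190 = 414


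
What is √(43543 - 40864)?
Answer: √2679 ≈ 51.759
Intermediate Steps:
√(43543 - 40864) = √2679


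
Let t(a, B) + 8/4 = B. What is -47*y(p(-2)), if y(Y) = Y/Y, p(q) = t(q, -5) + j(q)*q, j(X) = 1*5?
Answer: -47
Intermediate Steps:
j(X) = 5
t(a, B) = -2 + B
p(q) = -7 + 5*q (p(q) = (-2 - 5) + 5*q = -7 + 5*q)
y(Y) = 1
-47*y(p(-2)) = -47*1 = -47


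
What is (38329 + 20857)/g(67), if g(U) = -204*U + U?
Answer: -59186/13601 ≈ -4.3516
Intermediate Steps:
g(U) = -203*U
(38329 + 20857)/g(67) = (38329 + 20857)/((-203*67)) = 59186/(-13601) = 59186*(-1/13601) = -59186/13601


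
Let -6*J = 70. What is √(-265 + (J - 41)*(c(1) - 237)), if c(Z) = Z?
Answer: √109479/3 ≈ 110.29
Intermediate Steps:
J = -35/3 (J = -⅙*70 = -35/3 ≈ -11.667)
√(-265 + (J - 41)*(c(1) - 237)) = √(-265 + (-35/3 - 41)*(1 - 237)) = √(-265 - 158/3*(-236)) = √(-265 + 37288/3) = √(36493/3) = √109479/3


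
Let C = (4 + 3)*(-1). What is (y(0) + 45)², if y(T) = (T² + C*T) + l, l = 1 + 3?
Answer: 2401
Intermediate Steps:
C = -7 (C = 7*(-1) = -7)
l = 4
y(T) = 4 + T² - 7*T (y(T) = (T² - 7*T) + 4 = 4 + T² - 7*T)
(y(0) + 45)² = ((4 + 0² - 7*0) + 45)² = ((4 + 0 + 0) + 45)² = (4 + 45)² = 49² = 2401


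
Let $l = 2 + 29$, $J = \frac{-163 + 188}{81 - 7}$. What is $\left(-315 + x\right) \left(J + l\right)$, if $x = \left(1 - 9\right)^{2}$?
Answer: $- \frac{582069}{74} \approx -7865.8$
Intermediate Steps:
$x = 64$ ($x = \left(-8\right)^{2} = 64$)
$J = \frac{25}{74} \approx 0.33784$
$l = 31$
$\left(-315 + x\right) \left(J + l\right) = \left(-315 + 64\right) \left(\frac{25}{74} + 31\right) = \left(-251\right) \frac{2319}{74} = - \frac{582069}{74}$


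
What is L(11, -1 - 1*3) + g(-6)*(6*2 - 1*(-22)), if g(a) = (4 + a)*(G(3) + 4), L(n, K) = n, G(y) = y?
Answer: -465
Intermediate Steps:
g(a) = 28 + 7*a (g(a) = (4 + a)*(3 + 4) = (4 + a)*7 = 28 + 7*a)
L(11, -1 - 1*3) + g(-6)*(6*2 - 1*(-22)) = 11 + (28 + 7*(-6))*(6*2 - 1*(-22)) = 11 + (28 - 42)*(12 + 22) = 11 - 14*34 = 11 - 476 = -465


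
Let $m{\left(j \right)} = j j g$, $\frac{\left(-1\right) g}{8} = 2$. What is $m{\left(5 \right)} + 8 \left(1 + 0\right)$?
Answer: $-392$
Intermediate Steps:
$g = -16$ ($g = \left(-8\right) 2 = -16$)
$m{\left(j \right)} = - 16 j^{2}$ ($m{\left(j \right)} = j j \left(-16\right) = j^{2} \left(-16\right) = - 16 j^{2}$)
$m{\left(5 \right)} + 8 \left(1 + 0\right) = - 16 \cdot 5^{2} + 8 \left(1 + 0\right) = \left(-16\right) 25 + 8 \cdot 1 = -400 + 8 = -392$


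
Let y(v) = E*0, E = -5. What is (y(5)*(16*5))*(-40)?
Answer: 0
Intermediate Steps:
y(v) = 0 (y(v) = -5*0 = 0)
(y(5)*(16*5))*(-40) = (0*(16*5))*(-40) = (0*80)*(-40) = 0*(-40) = 0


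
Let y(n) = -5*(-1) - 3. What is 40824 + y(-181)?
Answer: 40826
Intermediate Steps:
y(n) = 2 (y(n) = 5 - 3 = 2)
40824 + y(-181) = 40824 + 2 = 40826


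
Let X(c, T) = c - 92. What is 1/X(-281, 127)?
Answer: -1/373 ≈ -0.0026810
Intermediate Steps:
X(c, T) = -92 + c
1/X(-281, 127) = 1/(-92 - 281) = 1/(-373) = -1/373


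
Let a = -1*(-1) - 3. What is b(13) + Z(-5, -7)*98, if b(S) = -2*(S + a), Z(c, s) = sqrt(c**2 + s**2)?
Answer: -22 + 98*sqrt(74) ≈ 821.03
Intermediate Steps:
a = -2 (a = 1 - 3 = -2)
b(S) = 4 - 2*S (b(S) = -2*(S - 2) = -2*(-2 + S) = 4 - 2*S)
b(13) + Z(-5, -7)*98 = (4 - 2*13) + sqrt((-5)**2 + (-7)**2)*98 = (4 - 26) + sqrt(25 + 49)*98 = -22 + sqrt(74)*98 = -22 + 98*sqrt(74)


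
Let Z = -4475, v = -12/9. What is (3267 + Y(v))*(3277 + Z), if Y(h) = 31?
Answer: -3951004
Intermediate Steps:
v = -4/3 (v = -12*⅑ = -4/3 ≈ -1.3333)
(3267 + Y(v))*(3277 + Z) = (3267 + 31)*(3277 - 4475) = 3298*(-1198) = -3951004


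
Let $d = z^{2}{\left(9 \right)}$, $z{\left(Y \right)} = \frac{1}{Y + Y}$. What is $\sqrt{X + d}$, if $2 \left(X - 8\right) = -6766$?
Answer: $\frac{i \sqrt{1093499}}{18} \approx 58.095 i$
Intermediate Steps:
$X = -3375$ ($X = 8 + \frac{1}{2} \left(-6766\right) = 8 - 3383 = -3375$)
$z{\left(Y \right)} = \frac{1}{2 Y}$
$d = \frac{1}{324}$ ($d = \left(\frac{1}{2 \cdot 9}\right)^{2} = \left(\frac{1}{2} \cdot \frac{1}{9}\right)^{2} = \left(\frac{1}{18}\right)^{2} = \frac{1}{324} \approx 0.0030864$)
$\sqrt{X + d} = \sqrt{-3375 + \frac{1}{324}} = \sqrt{- \frac{1093499}{324}} = \frac{i \sqrt{1093499}}{18}$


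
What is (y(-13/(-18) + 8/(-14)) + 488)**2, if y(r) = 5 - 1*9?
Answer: 234256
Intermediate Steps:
y(r) = -4 (y(r) = 5 - 9 = -4)
(y(-13/(-18) + 8/(-14)) + 488)**2 = (-4 + 488)**2 = 484**2 = 234256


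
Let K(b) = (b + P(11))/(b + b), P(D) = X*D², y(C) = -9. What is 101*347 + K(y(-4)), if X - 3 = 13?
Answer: 628919/18 ≈ 34940.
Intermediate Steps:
X = 16 (X = 3 + 13 = 16)
P(D) = 16*D²
K(b) = (1936 + b)/(2*b) (K(b) = (b + 16*11²)/(b + b) = (b + 16*121)/((2*b)) = (b + 1936)*(1/(2*b)) = (1936 + b)*(1/(2*b)) = (1936 + b)/(2*b))
101*347 + K(y(-4)) = 101*347 + (½)*(1936 - 9)/(-9) = 35047 + (½)*(-⅑)*1927 = 35047 - 1927/18 = 628919/18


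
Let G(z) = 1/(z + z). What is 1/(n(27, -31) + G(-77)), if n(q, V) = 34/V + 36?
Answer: 4774/166597 ≈ 0.028656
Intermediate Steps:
n(q, V) = 36 + 34/V
G(z) = 1/(2*z)
1/(n(27, -31) + G(-77)) = 1/((36 + 34/(-31)) + (1/2)/(-77)) = 1/((36 + 34*(-1/31)) + (1/2)*(-1/77)) = 1/((36 - 34/31) - 1/154) = 1/(1082/31 - 1/154) = 1/(166597/4774) = 4774/166597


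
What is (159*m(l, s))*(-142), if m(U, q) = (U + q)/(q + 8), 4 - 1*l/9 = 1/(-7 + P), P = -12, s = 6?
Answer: -9110223/133 ≈ -68498.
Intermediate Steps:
l = 693/19 (l = 36 - 9/(-7 - 12) = 36 - 9/(-19) = 36 - 9*(-1/19) = 36 + 9/19 = 693/19 ≈ 36.474)
m(U, q) = (U + q)/(8 + q)
(159*m(l, s))*(-142) = (159*((693/19 + 6)/(8 + 6)))*(-142) = (159*((807/19)/14))*(-142) = (159*((1/14)*(807/19)))*(-142) = (159*(807/266))*(-142) = (128313/266)*(-142) = -9110223/133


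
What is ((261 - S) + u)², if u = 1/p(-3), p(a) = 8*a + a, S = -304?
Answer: 232684516/729 ≈ 3.1918e+5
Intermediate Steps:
p(a) = 9*a
u = -1/27 (u = 1/(9*(-3)) = 1/(-27) = -1/27 ≈ -0.037037)
((261 - S) + u)² = ((261 - 1*(-304)) - 1/27)² = ((261 + 304) - 1/27)² = (565 - 1/27)² = (15254/27)² = 232684516/729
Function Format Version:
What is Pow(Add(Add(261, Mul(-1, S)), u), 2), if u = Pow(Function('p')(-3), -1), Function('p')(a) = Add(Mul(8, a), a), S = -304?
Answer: Rational(232684516, 729) ≈ 3.1918e+5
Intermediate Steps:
Function('p')(a) = Mul(9, a)
u = Rational(-1, 27) (u = Pow(Mul(9, -3), -1) = Pow(-27, -1) = Rational(-1, 27) ≈ -0.037037)
Pow(Add(Add(261, Mul(-1, S)), u), 2) = Pow(Add(Add(261, Mul(-1, -304)), Rational(-1, 27)), 2) = Pow(Add(Add(261, 304), Rational(-1, 27)), 2) = Pow(Add(565, Rational(-1, 27)), 2) = Pow(Rational(15254, 27), 2) = Rational(232684516, 729)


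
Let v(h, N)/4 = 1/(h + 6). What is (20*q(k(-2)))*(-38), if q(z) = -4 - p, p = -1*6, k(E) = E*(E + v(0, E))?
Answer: -1520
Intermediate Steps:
v(h, N) = 4/(6 + h) (v(h, N) = 4/(h + 6) = 4/(6 + h))
k(E) = E*(2/3 + E) (k(E) = E*(E + 4/(6 + 0)) = E*(E + 4/6) = E*(E + 4*(1/6)) = E*(E + 2/3) = E*(2/3 + E))
p = -6
q(z) = 2 (q(z) = -4 - 1*(-6) = -4 + 6 = 2)
(20*q(k(-2)))*(-38) = (20*2)*(-38) = 40*(-38) = -1520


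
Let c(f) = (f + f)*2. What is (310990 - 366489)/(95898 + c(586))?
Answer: -55499/98242 ≈ -0.56492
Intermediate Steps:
c(f) = 4*f (c(f) = (2*f)*2 = 4*f)
(310990 - 366489)/(95898 + c(586)) = (310990 - 366489)/(95898 + 4*586) = -55499/(95898 + 2344) = -55499/98242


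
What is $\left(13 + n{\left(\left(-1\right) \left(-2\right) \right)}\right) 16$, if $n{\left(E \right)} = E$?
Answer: $240$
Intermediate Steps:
$\left(13 + n{\left(\left(-1\right) \left(-2\right) \right)}\right) 16 = \left(13 - -2\right) 16 = \left(13 + 2\right) 16 = 15 \cdot 16 = 240$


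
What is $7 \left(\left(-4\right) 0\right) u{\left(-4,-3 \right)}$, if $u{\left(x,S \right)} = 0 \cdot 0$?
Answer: $0$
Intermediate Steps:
$u{\left(x,S \right)} = 0$
$7 \left(\left(-4\right) 0\right) u{\left(-4,-3 \right)} = 7 \left(\left(-4\right) 0\right) 0 = 7 \cdot 0 \cdot 0 = 0 \cdot 0 = 0$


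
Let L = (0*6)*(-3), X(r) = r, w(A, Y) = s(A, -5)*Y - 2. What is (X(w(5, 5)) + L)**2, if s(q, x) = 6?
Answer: 784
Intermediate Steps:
w(A, Y) = -2 + 6*Y (w(A, Y) = 6*Y - 2 = -2 + 6*Y)
L = 0 (L = 0*(-3) = 0)
(X(w(5, 5)) + L)**2 = ((-2 + 6*5) + 0)**2 = ((-2 + 30) + 0)**2 = (28 + 0)**2 = 28**2 = 784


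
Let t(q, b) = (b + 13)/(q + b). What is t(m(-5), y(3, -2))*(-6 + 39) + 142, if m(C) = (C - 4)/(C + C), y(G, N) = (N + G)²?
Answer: 7318/19 ≈ 385.16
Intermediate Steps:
y(G, N) = (G + N)²
m(C) = (-4 + C)/(2*C) (m(C) = (-4 + C)/((2*C)) = (-4 + C)*(1/(2*C)) = (-4 + C)/(2*C))
t(q, b) = (13 + b)/(b + q)
t(m(-5), y(3, -2))*(-6 + 39) + 142 = ((13 + (3 - 2)²)/((3 - 2)² + (½)*(-4 - 5)/(-5)))*(-6 + 39) + 142 = ((13 + 1²)/(1² + (½)*(-⅕)*(-9)))*33 + 142 = ((13 + 1)/(1 + 9/10))*33 + 142 = (14/(19/10))*33 + 142 = ((10/19)*14)*33 + 142 = (140/19)*33 + 142 = 4620/19 + 142 = 7318/19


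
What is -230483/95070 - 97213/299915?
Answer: -15673469771/5702583810 ≈ -2.7485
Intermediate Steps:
-230483/95070 - 97213/299915 = -15673469771/5702583810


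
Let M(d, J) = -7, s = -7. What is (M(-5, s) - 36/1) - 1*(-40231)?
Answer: 40188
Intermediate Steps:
(M(-5, s) - 36/1) - 1*(-40231) = (-7 - 36/1) - 1*(-40231) = (-7 + 1*(-36)) + 40231 = (-7 - 36) + 40231 = -43 + 40231 = 40188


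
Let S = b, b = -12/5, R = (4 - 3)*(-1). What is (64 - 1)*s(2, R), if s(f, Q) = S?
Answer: -756/5 ≈ -151.20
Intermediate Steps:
R = -1 (R = 1*(-1) = -1)
b = -12/5 (b = -12*⅕ = -12/5 ≈ -2.4000)
S = -12/5 ≈ -2.4000
s(f, Q) = -12/5
(64 - 1)*s(2, R) = (64 - 1)*(-12/5) = 63*(-12/5) = -756/5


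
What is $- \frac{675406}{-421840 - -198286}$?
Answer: $\frac{337703}{111777} \approx 3.0212$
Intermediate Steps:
$- \frac{675406}{-421840 - -198286} = - \frac{675406}{-421840 + 198286} = - \frac{675406}{-223554} = \left(-675406\right) \left(- \frac{1}{223554}\right) = \frac{337703}{111777}$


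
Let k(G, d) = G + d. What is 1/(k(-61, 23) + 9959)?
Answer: 1/9921 ≈ 0.00010080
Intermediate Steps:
1/(k(-61, 23) + 9959) = 1/((-61 + 23) + 9959) = 1/(-38 + 9959) = 1/9921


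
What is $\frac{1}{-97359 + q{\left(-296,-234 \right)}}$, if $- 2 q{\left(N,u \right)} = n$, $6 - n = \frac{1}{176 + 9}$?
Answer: $- \frac{370}{36023939} \approx -1.0271 \cdot 10^{-5}$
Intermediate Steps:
$n = \frac{1109}{185}$ ($n = 6 - \frac{1}{176 + 9} = 6 - \frac{1}{185} = \frac{1109}{185} \approx 5.9946$)
$q{\left(N,u \right)} = - \frac{1109}{370}$ ($q{\left(N,u \right)} = \left(- \frac{1}{2}\right) \frac{1109}{185} = - \frac{1109}{370}$)
$\frac{1}{-97359 + q{\left(-296,-234 \right)}} = \frac{1}{-97359 - \frac{1109}{370}} = \frac{1}{- \frac{36023939}{370}} = - \frac{370}{36023939}$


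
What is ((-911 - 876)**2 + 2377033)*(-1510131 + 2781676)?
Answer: 7083016811090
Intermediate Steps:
((-911 - 876)**2 + 2377033)*(-1510131 + 2781676) = ((-1787)**2 + 2377033)*1271545 = (3193369 + 2377033)*1271545 = 5570402*1271545 = 7083016811090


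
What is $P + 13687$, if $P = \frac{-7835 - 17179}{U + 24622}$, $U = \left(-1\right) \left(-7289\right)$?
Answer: $\frac{13234571}{967} \approx 13686.0$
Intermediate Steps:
$U = 7289$
$P = - \frac{758}{967}$ ($P = \frac{-7835 - 17179}{7289 + 24622} = - \frac{25014}{31911} = \left(-25014\right) \frac{1}{31911} = - \frac{758}{967} \approx -0.78387$)
$P + 13687 = - \frac{758}{967} + 13687 = \frac{13234571}{967}$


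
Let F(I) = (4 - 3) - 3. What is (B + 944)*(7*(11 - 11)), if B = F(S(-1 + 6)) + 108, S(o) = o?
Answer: 0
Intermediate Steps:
F(I) = -2 (F(I) = 1 - 3 = -2)
B = 106 (B = -2 + 108 = 106)
(B + 944)*(7*(11 - 11)) = (106 + 944)*(7*(11 - 11)) = 1050*(7*0) = 1050*0 = 0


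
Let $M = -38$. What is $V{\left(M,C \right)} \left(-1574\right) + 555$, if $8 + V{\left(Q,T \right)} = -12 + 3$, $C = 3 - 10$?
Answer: $27313$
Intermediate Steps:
$C = -7$ ($C = 3 - 10 = -7$)
$V{\left(Q,T \right)} = -17$ ($V{\left(Q,T \right)} = -8 + \left(-12 + 3\right) = -8 - 9 = -17$)
$V{\left(M,C \right)} \left(-1574\right) + 555 = \left(-17\right) \left(-1574\right) + 555 = 26758 + 555 = 27313$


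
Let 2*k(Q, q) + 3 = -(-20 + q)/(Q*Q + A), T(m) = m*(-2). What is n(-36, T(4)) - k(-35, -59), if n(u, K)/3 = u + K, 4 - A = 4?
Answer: -159902/1225 ≈ -130.53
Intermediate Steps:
A = 0 (A = 4 - 1*4 = 4 - 4 = 0)
T(m) = -2*m
n(u, K) = 3*K + 3*u (n(u, K) = 3*(u + K) = 3*(K + u) = 3*K + 3*u)
k(Q, q) = -3/2 - (-20 + q)/(2*Q²) (k(Q, q) = -3/2 + (-(-20 + q)/(Q*Q + 0))/2 = -3/2 + (-(-20 + q)/(Q² + 0))/2 = -3/2 + (-(-20 + q)/(Q²))/2 = -3/2 + (-(-20 + q)/Q²)/2 = -3/2 - (-20 + q)/(2*Q²))
n(-36, T(4)) - k(-35, -59) = (3*(-2*4) + 3*(-36)) - (20 - 1*(-59) - 3*(-35)²)/(2*(-35)²) = (3*(-8) - 108) - (20 + 59 - 3*1225)/(2*1225) = (-24 - 108) - (20 + 59 - 3675)/(2*1225) = -132 - (-3596)/(2*1225) = -132 - 1*(-1798/1225) = -132 + 1798/1225 = -159902/1225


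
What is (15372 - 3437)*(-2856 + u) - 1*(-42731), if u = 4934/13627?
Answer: -463853645093/13627 ≈ -3.4039e+7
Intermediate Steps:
u = 4934/13627 (u = 4934*(1/13627) = 4934/13627 ≈ 0.36208)
(15372 - 3437)*(-2856 + u) - 1*(-42731) = (15372 - 3437)*(-2856 + 4934/13627) - 1*(-42731) = 11935*(-38913778/13627) + 42731 = -464435940430/13627 + 42731 = -463853645093/13627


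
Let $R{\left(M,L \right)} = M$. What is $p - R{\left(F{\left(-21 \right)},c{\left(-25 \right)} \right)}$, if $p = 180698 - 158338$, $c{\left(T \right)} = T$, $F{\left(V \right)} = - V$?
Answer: $22339$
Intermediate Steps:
$p = 22360$ ($p = 180698 - 158338 = 22360$)
$p - R{\left(F{\left(-21 \right)},c{\left(-25 \right)} \right)} = 22360 - \left(-1\right) \left(-21\right) = 22360 - 21 = 22339$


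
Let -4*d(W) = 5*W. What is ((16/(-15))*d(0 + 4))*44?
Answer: 704/3 ≈ 234.67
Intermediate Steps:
d(W) = -5*W/4
((16/(-15))*d(0 + 4))*44 = ((16/(-15))*(-5*(0 + 4)/4))*44 = ((16*(-1/15))*(-5/4*4))*44 = -16/15*(-5)*44 = (16/3)*44 = 704/3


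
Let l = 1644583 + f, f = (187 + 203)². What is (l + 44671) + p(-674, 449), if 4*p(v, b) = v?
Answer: 3682371/2 ≈ 1.8412e+6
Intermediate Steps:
p(v, b) = v/4
f = 152100 (f = 390² = 152100)
l = 1796683 (l = 1644583 + 152100 = 1796683)
(l + 44671) + p(-674, 449) = (1796683 + 44671) + (¼)*(-674) = 1841354 - 337/2 = 3682371/2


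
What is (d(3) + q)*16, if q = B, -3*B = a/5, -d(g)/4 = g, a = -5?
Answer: -560/3 ≈ -186.67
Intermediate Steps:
d(g) = -4*g
B = 1/3 (B = -(-5)/(3*5) = -1/3*(-1) = 1/3 ≈ 0.33333)
q = 1/3 ≈ 0.33333
(d(3) + q)*16 = (-4*3 + 1/3)*16 = (-12 + 1/3)*16 = -35/3*16 = -560/3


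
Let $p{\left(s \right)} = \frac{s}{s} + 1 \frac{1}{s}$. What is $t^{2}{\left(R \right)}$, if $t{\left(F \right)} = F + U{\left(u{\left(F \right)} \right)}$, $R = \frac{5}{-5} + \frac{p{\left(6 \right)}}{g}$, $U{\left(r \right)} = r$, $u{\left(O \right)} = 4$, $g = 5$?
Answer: $\frac{9409}{900} \approx 10.454$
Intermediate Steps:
$p{\left(s \right)} = 1 + \frac{1}{s}$
$R = - \frac{23}{30}$ ($R = \frac{5}{-5} + \frac{\frac{1}{6} \left(1 + 6\right)}{5} = 5 \left(- \frac{1}{5}\right) + \frac{1}{6} \cdot 7 \cdot \frac{1}{5} = -1 + \frac{7}{6} \cdot \frac{1}{5} = -1 + \frac{7}{30} = - \frac{23}{30} \approx -0.76667$)
$t{\left(F \right)} = 4 + F$ ($t{\left(F \right)} = F + 4 = 4 + F$)
$t^{2}{\left(R \right)} = \left(4 - \frac{23}{30}\right)^{2} = \left(\frac{97}{30}\right)^{2} = \frac{9409}{900}$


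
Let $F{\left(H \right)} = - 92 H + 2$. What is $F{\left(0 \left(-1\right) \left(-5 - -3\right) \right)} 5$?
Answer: $10$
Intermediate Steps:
$F{\left(H \right)} = 2 - 92 H$
$F{\left(0 \left(-1\right) \left(-5 - -3\right) \right)} 5 = \left(2 - 92 \cdot 0 \left(-1\right) \left(-5 - -3\right)\right) 5 = \left(2 - 92 \cdot 0 \left(-5 + 3\right)\right) 5 = \left(2 - 92 \cdot 0 \left(-2\right)\right) 5 = \left(2 - 0\right) 5 = \left(2 + 0\right) 5 = 2 \cdot 5 = 10$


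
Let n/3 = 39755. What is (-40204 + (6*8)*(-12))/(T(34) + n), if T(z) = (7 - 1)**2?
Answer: -40780/119301 ≈ -0.34182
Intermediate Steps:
n = 119265 (n = 3*39755 = 119265)
T(z) = 36 (T(z) = 6**2 = 36)
(-40204 + (6*8)*(-12))/(T(34) + n) = (-40204 + (6*8)*(-12))/(36 + 119265) = (-40204 + 48*(-12))/119301 = (-40204 - 576)*(1/119301) = -40780*1/119301 = -40780/119301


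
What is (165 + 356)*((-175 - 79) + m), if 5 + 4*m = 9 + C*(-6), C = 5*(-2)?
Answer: -123998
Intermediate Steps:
C = -10
m = 16 (m = -5/4 + (9 - 10*(-6))/4 = -5/4 + (9 + 60)/4 = -5/4 + (¼)*69 = -5/4 + 69/4 = 16)
(165 + 356)*((-175 - 79) + m) = (165 + 356)*((-175 - 79) + 16) = 521*(-254 + 16) = 521*(-238) = -123998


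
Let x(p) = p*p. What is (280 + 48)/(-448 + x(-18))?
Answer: -82/31 ≈ -2.6452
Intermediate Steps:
x(p) = p²
(280 + 48)/(-448 + x(-18)) = (280 + 48)/(-448 + (-18)²) = 328/(-448 + 324) = 328/(-124) = -1/124*328 = -82/31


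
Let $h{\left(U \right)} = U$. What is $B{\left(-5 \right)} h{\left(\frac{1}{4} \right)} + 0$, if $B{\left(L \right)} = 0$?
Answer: $0$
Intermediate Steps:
$B{\left(-5 \right)} h{\left(\frac{1}{4} \right)} + 0 = \frac{0}{4} + 0 = 0 \cdot \frac{1}{4} + 0 = 0 + 0 = 0$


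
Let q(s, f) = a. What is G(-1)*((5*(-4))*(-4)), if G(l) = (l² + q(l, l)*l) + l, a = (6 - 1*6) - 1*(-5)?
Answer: -400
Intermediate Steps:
a = 5 (a = (6 - 6) + 5 = 0 + 5 = 5)
q(s, f) = 5
G(l) = l² + 6*l (G(l) = (l² + 5*l) + l = l² + 6*l)
G(-1)*((5*(-4))*(-4)) = (-(6 - 1))*((5*(-4))*(-4)) = (-1*5)*(-20*(-4)) = -5*80 = -400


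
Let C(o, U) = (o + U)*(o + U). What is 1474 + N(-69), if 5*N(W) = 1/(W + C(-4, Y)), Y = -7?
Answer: 383241/260 ≈ 1474.0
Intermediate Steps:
C(o, U) = (U + o)² (C(o, U) = (U + o)*(U + o) = (U + o)²)
N(W) = 1/(5*(121 + W)) (N(W) = 1/(5*(W + (-7 - 4)²)) = 1/(5*(W + (-11)²)) = 1/(5*(W + 121)) = 1/(5*(121 + W)))
1474 + N(-69) = 1474 + 1/(5*(121 - 69)) = 1474 + (⅕)/52 = 1474 + (⅕)*(1/52) = 1474 + 1/260 = 383241/260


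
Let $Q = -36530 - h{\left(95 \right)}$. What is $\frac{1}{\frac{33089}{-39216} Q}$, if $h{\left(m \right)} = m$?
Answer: $\frac{39216}{1211884625} \approx 3.236 \cdot 10^{-5}$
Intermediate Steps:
$Q = -36625$ ($Q = -36530 - 95 = -36625$)
$\frac{1}{\frac{33089}{-39216} Q} = \frac{1}{\frac{33089}{-39216} \left(-36625\right)} = \frac{1}{33089 \left(- \frac{1}{39216}\right)} \left(- \frac{1}{36625}\right) = \frac{1}{- \frac{33089}{39216}} \left(- \frac{1}{36625}\right) = \left(- \frac{39216}{33089}\right) \left(- \frac{1}{36625}\right) = \frac{39216}{1211884625}$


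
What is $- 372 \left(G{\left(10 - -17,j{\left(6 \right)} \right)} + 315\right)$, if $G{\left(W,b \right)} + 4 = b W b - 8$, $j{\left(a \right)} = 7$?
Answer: $-604872$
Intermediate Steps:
$G{\left(W,b \right)} = -12 + W b^{2}$ ($G{\left(W,b \right)} = -4 + \left(b W b - 8\right) = -4 + \left(W b b - 8\right) = -4 + \left(W b^{2} - 8\right) = -4 + \left(-8 + W b^{2}\right) = -12 + W b^{2}$)
$- 372 \left(G{\left(10 - -17,j{\left(6 \right)} \right)} + 315\right) = - 372 \left(\left(-12 + \left(10 - -17\right) 7^{2}\right) + 315\right) = - 372 \left(\left(-12 + \left(10 + 17\right) 49\right) + 315\right) = - 372 \left(\left(-12 + 27 \cdot 49\right) + 315\right) = - 372 \left(\left(-12 + 1323\right) + 315\right) = - 372 \left(1311 + 315\right) = \left(-372\right) 1626 = -604872$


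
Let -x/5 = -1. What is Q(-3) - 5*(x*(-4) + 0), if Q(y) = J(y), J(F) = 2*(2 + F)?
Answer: 98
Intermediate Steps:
x = 5 (x = -5*(-1) = 5)
J(F) = 4 + 2*F
Q(y) = 4 + 2*y
Q(-3) - 5*(x*(-4) + 0) = (4 + 2*(-3)) - 5*(5*(-4) + 0) = (4 - 6) - 5*(-20 + 0) = -2 - 5*(-20) = -2 + 100 = 98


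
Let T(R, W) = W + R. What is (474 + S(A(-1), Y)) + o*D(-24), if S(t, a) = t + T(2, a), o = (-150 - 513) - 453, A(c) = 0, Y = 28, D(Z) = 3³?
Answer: -29628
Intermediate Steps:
D(Z) = 27
T(R, W) = R + W
o = -1116 (o = -663 - 453 = -1116)
S(t, a) = 2 + a + t (S(t, a) = t + (2 + a) = 2 + a + t)
(474 + S(A(-1), Y)) + o*D(-24) = (474 + (2 + 28 + 0)) - 1116*27 = (474 + 30) - 30132 = 504 - 30132 = -29628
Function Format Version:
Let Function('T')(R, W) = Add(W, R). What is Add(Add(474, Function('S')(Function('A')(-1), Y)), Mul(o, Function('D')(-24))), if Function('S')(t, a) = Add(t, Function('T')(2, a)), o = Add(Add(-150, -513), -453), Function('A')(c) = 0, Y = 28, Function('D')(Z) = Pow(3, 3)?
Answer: -29628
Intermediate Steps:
Function('D')(Z) = 27
Function('T')(R, W) = Add(R, W)
o = -1116 (o = Add(-663, -453) = -1116)
Function('S')(t, a) = Add(2, a, t) (Function('S')(t, a) = Add(t, Add(2, a)) = Add(2, a, t))
Add(Add(474, Function('S')(Function('A')(-1), Y)), Mul(o, Function('D')(-24))) = Add(Add(474, Add(2, 28, 0)), Mul(-1116, 27)) = Add(Add(474, 30), -30132) = Add(504, -30132) = -29628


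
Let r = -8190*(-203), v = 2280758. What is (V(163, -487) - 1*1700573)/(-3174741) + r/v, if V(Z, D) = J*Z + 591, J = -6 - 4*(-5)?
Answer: 1525045333495/1206802655613 ≈ 1.2637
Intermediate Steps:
J = 14 (J = -6 + 20 = 14)
V(Z, D) = 591 + 14*Z (V(Z, D) = 14*Z + 591 = 591 + 14*Z)
r = 1662570
(V(163, -487) - 1*1700573)/(-3174741) + r/v = ((591 + 14*163) - 1*1700573)/(-3174741) + 1662570/2280758 = ((591 + 2282) - 1700573)*(-1/3174741) + 1662570*(1/2280758) = (2873 - 1700573)*(-1/3174741) + 831285/1140379 = -1697700*(-1/3174741) + 831285/1140379 = 565900/1058247 + 831285/1140379 = 1525045333495/1206802655613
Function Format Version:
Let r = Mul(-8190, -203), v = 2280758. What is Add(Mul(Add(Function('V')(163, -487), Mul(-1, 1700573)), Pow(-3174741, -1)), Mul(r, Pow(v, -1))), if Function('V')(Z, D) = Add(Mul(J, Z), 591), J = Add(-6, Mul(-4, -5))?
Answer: Rational(1525045333495, 1206802655613) ≈ 1.2637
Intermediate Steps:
J = 14 (J = Add(-6, 20) = 14)
Function('V')(Z, D) = Add(591, Mul(14, Z)) (Function('V')(Z, D) = Add(Mul(14, Z), 591) = Add(591, Mul(14, Z)))
r = 1662570
Add(Mul(Add(Function('V')(163, -487), Mul(-1, 1700573)), Pow(-3174741, -1)), Mul(r, Pow(v, -1))) = Add(Mul(Add(Add(591, Mul(14, 163)), Mul(-1, 1700573)), Pow(-3174741, -1)), Mul(1662570, Pow(2280758, -1))) = Add(Mul(Add(Add(591, 2282), -1700573), Rational(-1, 3174741)), Mul(1662570, Rational(1, 2280758))) = Add(Mul(Add(2873, -1700573), Rational(-1, 3174741)), Rational(831285, 1140379)) = Add(Mul(-1697700, Rational(-1, 3174741)), Rational(831285, 1140379)) = Add(Rational(565900, 1058247), Rational(831285, 1140379)) = Rational(1525045333495, 1206802655613)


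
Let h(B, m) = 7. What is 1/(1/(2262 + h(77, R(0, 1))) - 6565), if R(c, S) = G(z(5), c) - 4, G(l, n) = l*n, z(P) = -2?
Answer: -2269/14895984 ≈ -0.00015232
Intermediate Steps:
R(c, S) = -4 - 2*c (R(c, S) = -2*c - 4 = -4 - 2*c)
1/(1/(2262 + h(77, R(0, 1))) - 6565) = 1/(1/(2262 + 7) - 6565) = 1/(1/2269 - 6565) = 1/(-14895984/2269) = -2269/14895984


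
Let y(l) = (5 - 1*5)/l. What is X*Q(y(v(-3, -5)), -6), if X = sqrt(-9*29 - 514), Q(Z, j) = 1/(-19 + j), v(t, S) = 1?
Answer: -I*sqrt(31)/5 ≈ -1.1136*I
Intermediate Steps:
y(l) = 0 (y(l) = (5 - 5)/l = 0/l = 0)
X = 5*I*sqrt(31) (X = sqrt(-261 - 514) = sqrt(-775) = 5*I*sqrt(31) ≈ 27.839*I)
X*Q(y(v(-3, -5)), -6) = (5*I*sqrt(31))/(-19 - 6) = (5*I*sqrt(31))/(-25) = (5*I*sqrt(31))*(-1/25) = -I*sqrt(31)/5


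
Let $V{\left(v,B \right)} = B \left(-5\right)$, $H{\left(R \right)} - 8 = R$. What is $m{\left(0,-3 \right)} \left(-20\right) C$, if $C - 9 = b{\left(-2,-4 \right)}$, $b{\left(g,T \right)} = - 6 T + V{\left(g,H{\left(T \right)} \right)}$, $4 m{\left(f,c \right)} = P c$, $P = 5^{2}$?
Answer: $4875$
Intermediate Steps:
$H{\left(R \right)} = 8 + R$
$V{\left(v,B \right)} = - 5 B$
$P = 25$
$m{\left(f,c \right)} = \frac{25 c}{4}$
$b{\left(g,T \right)} = -40 - 11 T$ ($b{\left(g,T \right)} = - 6 T - 5 \left(8 + T\right) = - 6 T - \left(40 + 5 T\right) = -40 - 11 T$)
$C = 13$ ($C = 9 - -4 = 9 + \left(-40 + 44\right) = 9 + 4 = 13$)
$m{\left(0,-3 \right)} \left(-20\right) C = \frac{25}{4} \left(-3\right) \left(-20\right) 13 = \left(- \frac{75}{4}\right) \left(-20\right) 13 = 375 \cdot 13 = 4875$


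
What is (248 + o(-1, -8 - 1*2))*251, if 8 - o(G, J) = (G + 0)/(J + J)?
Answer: 1284869/20 ≈ 64243.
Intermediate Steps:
o(G, J) = 8 - G/(2*J) (o(G, J) = 8 - (G + 0)/(J + J) = 8 - G/(2*J))
(248 + o(-1, -8 - 1*2))*251 = (248 + (8 - ½*(-1)/(-8 - 1*2)))*251 = (248 + (8 - ½*(-1)/(-8 - 2)))*251 = (248 + (8 - ½*(-1)/(-10)))*251 = (248 + (8 - ½*(-1)*(-⅒)))*251 = (248 + (8 - 1/20))*251 = (248 + 159/20)*251 = (5119/20)*251 = 1284869/20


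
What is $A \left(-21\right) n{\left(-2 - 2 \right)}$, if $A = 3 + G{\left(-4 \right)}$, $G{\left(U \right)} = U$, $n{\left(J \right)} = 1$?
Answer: $21$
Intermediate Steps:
$A = -1$ ($A = 3 - 4 = -1$)
$A \left(-21\right) n{\left(-2 - 2 \right)} = \left(-1\right) \left(-21\right) 1 = 21 \cdot 1 = 21$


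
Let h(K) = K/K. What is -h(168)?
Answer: -1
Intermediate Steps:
h(K) = 1
-h(168) = -1*1 = -1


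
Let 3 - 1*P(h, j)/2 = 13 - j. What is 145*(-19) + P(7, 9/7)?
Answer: -19407/7 ≈ -2772.4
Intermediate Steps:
P(h, j) = -20 + 2*j (P(h, j) = 6 - 2*(13 - j) = 6 + (-26 + 2*j) = -20 + 2*j)
145*(-19) + P(7, 9/7) = 145*(-19) + (-20 + 2*(9/7)) = -2755 + (-20 + 2*(9*(⅐))) = -2755 + (-20 + 2*(9/7)) = -2755 + (-20 + 18/7) = -2755 - 122/7 = -19407/7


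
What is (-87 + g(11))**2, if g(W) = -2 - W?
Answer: 10000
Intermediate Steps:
(-87 + g(11))**2 = (-87 + (-2 - 1*11))**2 = (-87 + (-2 - 11))**2 = (-87 - 13)**2 = (-100)**2 = 10000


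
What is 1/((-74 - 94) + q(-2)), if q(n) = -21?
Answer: -1/189 ≈ -0.0052910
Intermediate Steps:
1/((-74 - 94) + q(-2)) = 1/((-74 - 94) - 21) = 1/(-168 - 21) = 1/(-189) = -1/189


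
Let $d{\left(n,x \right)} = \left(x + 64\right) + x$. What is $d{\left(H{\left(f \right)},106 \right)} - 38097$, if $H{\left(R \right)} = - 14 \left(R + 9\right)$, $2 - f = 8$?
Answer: $-37821$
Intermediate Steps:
$f = -6$ ($f = 2 - 8 = -6$)
$H{\left(R \right)} = -126 - 14 R$ ($H{\left(R \right)} = - 14 \left(9 + R\right) = -126 - 14 R$)
$d{\left(n,x \right)} = 64 + 2 x$ ($d{\left(n,x \right)} = \left(64 + x\right) + x = 64 + 2 x$)
$d{\left(H{\left(f \right)},106 \right)} - 38097 = \left(64 + 2 \cdot 106\right) - 38097 = \left(64 + 212\right) - 38097 = 276 - 38097 = -37821$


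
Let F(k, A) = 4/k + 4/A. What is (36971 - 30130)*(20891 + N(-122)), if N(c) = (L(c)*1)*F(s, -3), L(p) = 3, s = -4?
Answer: 142867444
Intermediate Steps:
F(k, A) = 4/A + 4/k
N(c) = -7 (N(c) = (3*1)*(4/(-3) + 4/(-4)) = 3*(4*(-1/3) + 4*(-1/4)) = 3*(-4/3 - 1) = 3*(-7/3) = -7)
(36971 - 30130)*(20891 + N(-122)) = (36971 - 30130)*(20891 - 7) = 6841*20884 = 142867444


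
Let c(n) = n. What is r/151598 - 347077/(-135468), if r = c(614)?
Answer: 26349678199/10268338932 ≈ 2.5661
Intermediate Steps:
r = 614
r/151598 - 347077/(-135468) = 614/151598 - 347077/(-135468) = 614*(1/151598) - 347077*(-1/135468) = 307/75799 + 347077/135468 = 26349678199/10268338932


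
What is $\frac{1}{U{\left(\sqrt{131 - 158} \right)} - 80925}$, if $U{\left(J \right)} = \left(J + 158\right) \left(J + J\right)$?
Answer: $- \frac{i}{948 \sqrt{3} + 80979 i} \approx -1.2344 \cdot 10^{-5} - 2.5029 \cdot 10^{-7} i$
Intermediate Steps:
$U{\left(J \right)} = 2 J \left(158 + J\right)$ ($U{\left(J \right)} = \left(158 + J\right) 2 J = 2 J \left(158 + J\right)$)
$\frac{1}{U{\left(\sqrt{131 - 158} \right)} - 80925} = \frac{1}{2 \sqrt{131 - 158} \left(158 + \sqrt{131 - 158}\right) - 80925} = \frac{1}{2 \sqrt{-27} \left(158 + \sqrt{-27}\right) - 80925} = \frac{1}{2 \cdot 3 i \sqrt{3} \left(158 + 3 i \sqrt{3}\right) - 80925} = \frac{1}{6 i \sqrt{3} \left(158 + 3 i \sqrt{3}\right) - 80925} = \frac{1}{-80925 + 6 i \sqrt{3} \left(158 + 3 i \sqrt{3}\right)}$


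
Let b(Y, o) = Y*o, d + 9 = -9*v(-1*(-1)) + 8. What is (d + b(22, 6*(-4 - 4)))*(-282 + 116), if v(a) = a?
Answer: 176956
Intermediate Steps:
d = -10 (d = -9 + (-(-9)*(-1) + 8) = -9 + (-9*1 + 8) = -9 + (-9 + 8) = -9 - 1 = -10)
(d + b(22, 6*(-4 - 4)))*(-282 + 116) = (-10 + 22*(6*(-4 - 4)))*(-282 + 116) = (-10 + 22*(6*(-8)))*(-166) = (-10 + 22*(-48))*(-166) = (-10 - 1056)*(-166) = -1066*(-166) = 176956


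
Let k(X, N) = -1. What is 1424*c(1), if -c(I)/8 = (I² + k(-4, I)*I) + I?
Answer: -11392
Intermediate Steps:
c(I) = -8*I² (c(I) = -8*((I² - I) + I) = -8*I²)
1424*c(1) = 1424*(-8*1²) = 1424*(-8*1) = 1424*(-8) = -11392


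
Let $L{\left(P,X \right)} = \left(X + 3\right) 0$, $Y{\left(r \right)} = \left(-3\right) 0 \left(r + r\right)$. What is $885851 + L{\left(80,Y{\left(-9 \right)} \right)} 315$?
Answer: $885851$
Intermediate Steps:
$Y{\left(r \right)} = 0$ ($Y{\left(r \right)} = 0 \cdot 2 r = 0$)
$L{\left(P,X \right)} = 0$ ($L{\left(P,X \right)} = \left(3 + X\right) 0 = 0$)
$885851 + L{\left(80,Y{\left(-9 \right)} \right)} 315 = 885851 + 0 \cdot 315 = 885851 + 0 = 885851$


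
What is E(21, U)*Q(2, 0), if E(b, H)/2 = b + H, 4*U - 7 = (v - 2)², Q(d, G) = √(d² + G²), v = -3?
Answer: 116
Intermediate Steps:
Q(d, G) = √(G² + d²)
U = 8 (U = 7/4 + (-3 - 2)²/4 = 7/4 + (¼)*(-5)² = 7/4 + (¼)*25 = 7/4 + 25/4 = 8)
E(b, H) = 2*H + 2*b (E(b, H) = 2*(b + H) = 2*(H + b) = 2*H + 2*b)
E(21, U)*Q(2, 0) = (2*8 + 2*21)*√(0² + 2²) = (16 + 42)*√(0 + 4) = 58*√4 = 58*2 = 116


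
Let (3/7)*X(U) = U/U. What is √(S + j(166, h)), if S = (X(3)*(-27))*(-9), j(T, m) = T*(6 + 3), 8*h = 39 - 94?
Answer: 3*√229 ≈ 45.398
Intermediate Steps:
X(U) = 7/3 (X(U) = 7*(U/U)/3 = (7/3)*1 = 7/3)
h = -55/8 (h = (39 - 94)/8 = (⅛)*(-55) = -55/8 ≈ -6.8750)
j(T, m) = 9*T (j(T, m) = T*9 = 9*T)
S = 567 (S = ((7/3)*(-27))*(-9) = -63*(-9) = 567)
√(S + j(166, h)) = √(567 + 9*166) = √(567 + 1494) = √2061 = 3*√229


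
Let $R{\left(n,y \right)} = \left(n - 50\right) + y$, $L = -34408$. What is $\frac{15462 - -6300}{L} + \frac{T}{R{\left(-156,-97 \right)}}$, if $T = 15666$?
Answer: $- \frac{90938269}{1737604} \approx -52.335$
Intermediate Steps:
$R{\left(n,y \right)} = -50 + n + y$ ($R{\left(n,y \right)} = \left(-50 + n\right) + y = -50 + n + y$)
$\frac{15462 - -6300}{L} + \frac{T}{R{\left(-156,-97 \right)}} = \frac{15462 - -6300}{-34408} + \frac{15666}{-50 - 156 - 97} = \left(15462 + 6300\right) \left(- \frac{1}{34408}\right) + \frac{15666}{-303} = 21762 \left(- \frac{1}{34408}\right) + 15666 \left(- \frac{1}{303}\right) = - \frac{10881}{17204} - \frac{5222}{101} = - \frac{90938269}{1737604}$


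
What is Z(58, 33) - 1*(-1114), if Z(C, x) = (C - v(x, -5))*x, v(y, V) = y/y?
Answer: 2995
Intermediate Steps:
v(y, V) = 1
Z(C, x) = x*(-1 + C) (Z(C, x) = (C - 1*1)*x = (C - 1)*x = (-1 + C)*x = x*(-1 + C))
Z(58, 33) - 1*(-1114) = 33*(-1 + 58) - 1*(-1114) = 33*57 + 1114 = 1881 + 1114 = 2995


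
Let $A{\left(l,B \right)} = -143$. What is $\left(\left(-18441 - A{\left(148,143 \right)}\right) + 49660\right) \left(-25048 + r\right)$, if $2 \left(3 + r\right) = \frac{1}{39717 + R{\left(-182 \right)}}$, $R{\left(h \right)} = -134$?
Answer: $- \frac{31098362638665}{39583} \approx -7.8565 \cdot 10^{8}$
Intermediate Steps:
$r = - \frac{237497}{79166}$ ($r = -3 + \frac{1}{2 \left(39717 - 134\right)} = -3 + \frac{1}{2 \cdot 39583} = -3 + \frac{1}{2} \cdot \frac{1}{39583} = -3 + \frac{1}{79166} = - \frac{237497}{79166} \approx -3.0$)
$\left(\left(-18441 - A{\left(148,143 \right)}\right) + 49660\right) \left(-25048 + r\right) = \left(\left(-18441 - -143\right) + 49660\right) \left(-25048 - \frac{237497}{79166}\right) = \left(\left(-18441 + 143\right) + 49660\right) \left(- \frac{1983187465}{79166}\right) = \left(-18298 + 49660\right) \left(- \frac{1983187465}{79166}\right) = 31362 \left(- \frac{1983187465}{79166}\right) = - \frac{31098362638665}{39583}$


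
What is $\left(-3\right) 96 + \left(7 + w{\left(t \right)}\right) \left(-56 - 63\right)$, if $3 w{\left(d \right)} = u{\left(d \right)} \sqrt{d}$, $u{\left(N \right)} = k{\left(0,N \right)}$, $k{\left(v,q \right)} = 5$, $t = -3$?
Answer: $-1121 - \frac{595 i \sqrt{3}}{3} \approx -1121.0 - 343.52 i$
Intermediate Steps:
$u{\left(N \right)} = 5$
$w{\left(d \right)} = \frac{5 \sqrt{d}}{3}$
$\left(-3\right) 96 + \left(7 + w{\left(t \right)}\right) \left(-56 - 63\right) = \left(-3\right) 96 + \left(7 + \frac{5 \sqrt{-3}}{3}\right) \left(-56 - 63\right) = -288 + \left(7 + \frac{5 i \sqrt{3}}{3}\right) \left(-119\right) = -288 - \left(833 + \frac{595 i \sqrt{3}}{3}\right) = -1121 - \frac{595 i \sqrt{3}}{3}$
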